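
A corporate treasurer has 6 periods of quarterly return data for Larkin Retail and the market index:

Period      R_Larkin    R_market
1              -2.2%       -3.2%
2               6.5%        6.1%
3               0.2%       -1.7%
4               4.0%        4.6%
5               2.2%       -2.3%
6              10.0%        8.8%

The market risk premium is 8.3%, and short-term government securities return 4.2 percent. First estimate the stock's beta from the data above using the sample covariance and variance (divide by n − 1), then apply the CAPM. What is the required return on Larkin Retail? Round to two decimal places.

10.97%

Mean R_i = (-2.2 + 6.5 + 0.2 + 4.0 + 2.2 + 10.0) / 6 = 3.4500%
Mean R_m = (-3.2 + 6.1 − 1.7 + 4.6 − 2.3 + 8.8) / 6 = 2.0500%
Σ(R_i − R̄_i)(R_m − R̄_m) = 105.2550  ⇒  Cov = 105.2550 / 5 = 21.0510
Σ(R_m − R̄_m)² = 129.0150  ⇒  Var(R_m) = 129.0150 / 5 = 25.8030
β = Cov / Var(R_m) = 21.0510 / 25.8030 = 0.8158
E(R) = R_f + β × MRP = 4.2% + 0.8158 × 8.3% = 10.97%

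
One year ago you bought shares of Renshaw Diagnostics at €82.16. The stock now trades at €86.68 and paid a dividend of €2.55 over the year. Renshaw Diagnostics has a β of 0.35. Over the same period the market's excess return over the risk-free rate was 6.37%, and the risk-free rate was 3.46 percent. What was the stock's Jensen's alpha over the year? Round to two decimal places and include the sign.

Realised HPR = (P1 + D1 − P0) / P0 = (86.68 + 2.55 − 82.16) / 82.16 = 7.07 / 82.16 = 8.6052%
CAPM required = R_f + β·MRP = 3.46% + 0.35 × 6.37% = 5.6895%
α = realised − required = 8.6052% − 5.6895% = +2.92%

+2.92%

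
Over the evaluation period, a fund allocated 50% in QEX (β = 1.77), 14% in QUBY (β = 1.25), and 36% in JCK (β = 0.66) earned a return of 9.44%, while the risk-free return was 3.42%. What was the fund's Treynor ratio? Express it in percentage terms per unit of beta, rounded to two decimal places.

4.64%

β_P = 0.50×1.77 + 0.14×1.25 + 0.36×0.66 = 1.2976
Treynor = (R_P − R_f) / β_P = (9.44% − 3.42%) / 1.2976 = 6.02% / 1.2976 = 4.64%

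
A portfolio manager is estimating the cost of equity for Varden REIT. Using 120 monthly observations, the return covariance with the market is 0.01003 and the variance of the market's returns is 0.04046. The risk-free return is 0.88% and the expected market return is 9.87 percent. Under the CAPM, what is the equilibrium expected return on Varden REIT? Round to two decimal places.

β = Cov(R_i, R_m) / Var(R_m) = 0.01003 / 0.04046 = 0.2479
MRP = 9.87% − 0.88% = 8.99%
E(R) = R_f + β × MRP = 0.88% + 0.2479 × 8.99% = 3.11%

3.11%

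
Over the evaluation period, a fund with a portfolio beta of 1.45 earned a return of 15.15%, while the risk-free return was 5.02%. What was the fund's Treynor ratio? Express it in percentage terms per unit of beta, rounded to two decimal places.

Treynor = (R_P − R_f) / β_P = (15.15% − 5.02%) / 1.4500 = 10.13% / 1.4500 = 6.99%

6.99%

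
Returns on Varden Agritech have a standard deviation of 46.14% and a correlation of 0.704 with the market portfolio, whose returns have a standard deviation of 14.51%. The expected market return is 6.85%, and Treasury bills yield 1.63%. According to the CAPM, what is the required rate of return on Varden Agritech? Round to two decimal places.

13.32%

β = ρ × σ_i / σ_m = 0.704 × 46.14% / 14.51% = 2.2386
MRP = 6.85% − 1.63% = 5.22%
E(R) = 1.63% + 2.2386 × 5.22% = 13.32%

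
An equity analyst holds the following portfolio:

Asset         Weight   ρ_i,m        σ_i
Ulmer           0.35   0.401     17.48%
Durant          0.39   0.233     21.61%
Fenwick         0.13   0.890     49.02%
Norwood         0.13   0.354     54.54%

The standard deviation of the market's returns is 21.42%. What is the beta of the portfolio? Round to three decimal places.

0.588

β_Ulmer = 0.401 × 17.48% / 21.42% = 0.3272
β_Durant = 0.233 × 21.61% / 21.42% = 0.2351
β_Fenwick = 0.890 × 49.02% / 21.42% = 2.0368
β_Norwood = 0.354 × 54.54% / 21.42% = 0.9014
β_P = Σ w_i β_i = 0.35×0.3272 + 0.39×0.2351 + 0.13×2.0368 + 0.13×0.9014 = 0.5882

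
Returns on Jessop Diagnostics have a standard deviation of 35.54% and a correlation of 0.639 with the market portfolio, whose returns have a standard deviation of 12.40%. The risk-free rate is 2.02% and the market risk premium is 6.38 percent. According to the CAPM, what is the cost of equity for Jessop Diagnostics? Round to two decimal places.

β = ρ × σ_i / σ_m = 0.639 × 35.54% / 12.40% = 1.8315
E(R) = 2.02% + 1.8315 × 6.38% = 13.70%

13.70%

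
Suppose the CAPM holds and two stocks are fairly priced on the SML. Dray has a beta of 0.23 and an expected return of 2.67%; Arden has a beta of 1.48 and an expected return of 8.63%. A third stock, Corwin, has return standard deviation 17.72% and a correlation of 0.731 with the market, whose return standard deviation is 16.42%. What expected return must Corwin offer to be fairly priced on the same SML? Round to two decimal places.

5.33%

MRP = (8.63% − 2.67%) / (1.48 − 0.23) = 4.7680%
R_f = 2.67% − 0.23 × 4.7680% = 1.5734%
β_Corwin = ρ·σ_i/σ_m = 0.731 × 17.72 / 16.42 = 0.7889
E(R_Corwin) = R_f + β × MRP = 1.5734% + 0.7889 × 4.7680% = 5.33%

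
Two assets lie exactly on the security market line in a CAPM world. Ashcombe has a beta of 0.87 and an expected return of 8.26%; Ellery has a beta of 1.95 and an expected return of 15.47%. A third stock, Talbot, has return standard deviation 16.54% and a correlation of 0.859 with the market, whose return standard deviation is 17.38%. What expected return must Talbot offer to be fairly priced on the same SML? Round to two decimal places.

MRP = (15.47% − 8.26%) / (1.95 − 0.87) = 6.6759%
R_f = 8.26% − 0.87 × 6.6759% = 2.4520%
β_Talbot = ρ·σ_i/σ_m = 0.859 × 16.54 / 17.38 = 0.8175
E(R_Talbot) = R_f + β × MRP = 2.4520% + 0.8175 × 6.6759% = 7.91%

7.91%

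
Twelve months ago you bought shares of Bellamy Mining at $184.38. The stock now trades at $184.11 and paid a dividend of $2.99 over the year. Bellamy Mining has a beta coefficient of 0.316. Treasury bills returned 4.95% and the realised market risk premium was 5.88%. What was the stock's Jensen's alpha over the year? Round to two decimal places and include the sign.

-5.33%

Realised HPR = (P1 + D1 − P0) / P0 = (184.11 + 2.99 − 184.38) / 184.38 = 2.72 / 184.38 = 1.4752%
CAPM required = R_f + β·MRP = 4.95% + 0.316 × 5.88% = 6.80808%
α = realised − required = 1.4752% − 6.80808% = -5.33%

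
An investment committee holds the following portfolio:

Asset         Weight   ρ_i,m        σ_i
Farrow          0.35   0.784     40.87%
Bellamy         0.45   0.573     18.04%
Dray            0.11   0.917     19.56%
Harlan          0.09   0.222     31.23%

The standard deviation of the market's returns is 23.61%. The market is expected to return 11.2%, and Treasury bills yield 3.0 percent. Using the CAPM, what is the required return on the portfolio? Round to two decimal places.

9.41%

β_Farrow = 0.784 × 40.87% / 23.61% = 1.3571
β_Bellamy = 0.573 × 18.04% / 23.61% = 0.4378
β_Dray = 0.917 × 19.56% / 23.61% = 0.7597
β_Harlan = 0.222 × 31.23% / 23.61% = 0.2936
β_P = Σ w_i β_i = 0.35×1.3571 + 0.45×0.4378 + 0.11×0.7597 + 0.09×0.2936 = 0.7820
MRP = 11.2% − 3.0% = 8.20%
E(R_P) = R_f + β_P × MRP = 3.0% + 0.7820 × 8.2% = 9.41%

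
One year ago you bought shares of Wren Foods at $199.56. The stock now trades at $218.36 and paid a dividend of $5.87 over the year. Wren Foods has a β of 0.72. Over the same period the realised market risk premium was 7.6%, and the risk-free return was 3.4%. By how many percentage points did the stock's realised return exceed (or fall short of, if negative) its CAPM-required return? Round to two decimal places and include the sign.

Realised HPR = (P1 + D1 − P0) / P0 = (218.36 + 5.87 − 199.56) / 199.56 = 24.67 / 199.56 = 12.3622%
CAPM required = R_f + β·MRP = 3.4% + 0.72 × 7.6% = 8.8720%
α = realised − required = 12.3622% − 8.8720% = +3.49%

+3.49%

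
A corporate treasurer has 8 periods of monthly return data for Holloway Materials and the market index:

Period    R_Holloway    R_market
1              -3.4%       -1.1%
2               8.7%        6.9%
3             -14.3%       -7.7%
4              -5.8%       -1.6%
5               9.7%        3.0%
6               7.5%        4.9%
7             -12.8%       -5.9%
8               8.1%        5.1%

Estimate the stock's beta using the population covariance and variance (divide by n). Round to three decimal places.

Mean R_i = (-3.4 + 8.7 − 14.3 − 5.8 + 9.7 + 7.5 − 12.8 + 8.1) / 8 = -0.2875%
Mean R_m = (-1.1 + 6.9 − 7.7 − 1.6 + 3.0 + 4.9 − 5.9 + 5.1) / 8 = 0.4500%
Σ(R_i − R̄_i)(R_m − R̄_m) = 366.8750  ⇒  Cov = 366.8750 / 8 = 45.8594
Σ(R_m − R̄_m)² = 202.8800  ⇒  Var(R_m) = 202.8800 / 8 = 25.3600
β = Cov / Var(R_m) = 45.8594 / 25.3600 = 1.8083

1.808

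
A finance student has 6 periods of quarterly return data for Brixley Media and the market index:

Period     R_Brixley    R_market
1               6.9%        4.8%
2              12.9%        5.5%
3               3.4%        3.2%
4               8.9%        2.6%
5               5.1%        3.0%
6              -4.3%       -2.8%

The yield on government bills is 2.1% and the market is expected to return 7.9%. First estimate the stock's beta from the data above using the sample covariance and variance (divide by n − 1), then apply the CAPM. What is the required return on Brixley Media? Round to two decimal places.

Mean R_i = (6.9 + 12.9 + 3.4 + 8.9 + 5.1 − 4.3) / 6 = 5.4833%
Mean R_m = (4.8 + 5.5 + 3.2 + 2.6 + 3.0 − 2.8) / 6 = 2.7167%
Σ(R_i − R̄_i)(R_m − R̄_m) = 76.0517  ⇒  Cov = 76.0517 / 5 = 15.2103
Σ(R_m − R̄_m)² = 42.8483  ⇒  Var(R_m) = 42.8483 / 5 = 8.5697
β = Cov / Var(R_m) = 15.2103 / 8.5697 = 1.7749
MRP = 7.9% − 2.1% = 5.80%
E(R) = R_f + β × MRP = 2.1% + 1.7749 × 5.8% = 12.39%

12.39%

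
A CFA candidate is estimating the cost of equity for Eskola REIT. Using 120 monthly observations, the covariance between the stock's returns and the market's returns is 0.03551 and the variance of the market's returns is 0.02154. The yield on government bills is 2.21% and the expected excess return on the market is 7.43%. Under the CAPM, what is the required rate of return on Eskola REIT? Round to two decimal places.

β = Cov(R_i, R_m) / Var(R_m) = 0.03551 / 0.02154 = 1.6486
E(R) = R_f + β × MRP = 2.21% + 1.6486 × 7.43% = 14.46%

14.46%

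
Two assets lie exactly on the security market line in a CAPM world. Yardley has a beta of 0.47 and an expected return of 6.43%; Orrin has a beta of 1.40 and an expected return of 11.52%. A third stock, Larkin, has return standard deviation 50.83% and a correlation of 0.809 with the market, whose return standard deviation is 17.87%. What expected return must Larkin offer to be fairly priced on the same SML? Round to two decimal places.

MRP = (11.52% − 6.43%) / (1.40 − 0.47) = 5.4731%
R_f = 6.43% − 0.47 × 5.4731% = 3.8576%
β_Larkin = ρ·σ_i/σ_m = 0.809 × 50.83 / 17.87 = 2.3011
E(R_Larkin) = R_f + β × MRP = 3.8576% + 2.3011 × 5.4731% = 16.45%

16.45%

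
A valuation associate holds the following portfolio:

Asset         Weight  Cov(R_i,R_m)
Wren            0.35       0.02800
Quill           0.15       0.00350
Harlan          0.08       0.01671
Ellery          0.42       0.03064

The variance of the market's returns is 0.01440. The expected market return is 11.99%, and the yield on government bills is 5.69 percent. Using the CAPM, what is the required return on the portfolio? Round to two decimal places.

16.42%

β_Wren = 0.02800 / 0.01440 = 1.9444
β_Quill = 0.00350 / 0.01440 = 0.2431
β_Harlan = 0.01671 / 0.01440 = 1.1604
β_Ellery = 0.03064 / 0.01440 = 2.1278
β_P = Σ w_i β_i = 0.35×1.9444 + 0.15×0.2431 + 0.08×1.1604 + 0.42×2.1278 = 1.7035
MRP = 11.99% − 5.69% = 6.30%
E(R_P) = R_f + β_P × MRP = 5.69% + 1.7035 × 6.30% = 16.42%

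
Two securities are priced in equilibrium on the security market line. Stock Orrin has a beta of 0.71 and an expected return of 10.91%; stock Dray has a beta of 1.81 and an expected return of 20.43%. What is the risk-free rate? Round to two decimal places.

4.77%

Both satisfy E(R) = R_f + β·MRP, so the slope of the SML is
MRP = (20.43% − 10.91%) / (1.81 − 0.71) = 9.52% / 1.10 = 8.6545%
R_f = E(R_Orrin) − β_Orrin·MRP = 10.91% − 0.71 × 8.6545% = 4.7653%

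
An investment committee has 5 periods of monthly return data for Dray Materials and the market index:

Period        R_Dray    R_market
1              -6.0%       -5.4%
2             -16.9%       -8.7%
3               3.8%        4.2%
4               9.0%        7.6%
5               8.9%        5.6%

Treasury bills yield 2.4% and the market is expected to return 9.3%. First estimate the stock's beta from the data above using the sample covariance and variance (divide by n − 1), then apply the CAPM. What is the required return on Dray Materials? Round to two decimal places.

12.76%

Mean R_i = (-6.0 − 16.9 + 3.8 + 9.0 + 8.9) / 5 = -0.2400%
Mean R_m = (-5.4 − 8.7 + 4.2 + 7.6 + 5.6) / 5 = 0.6600%
Σ(R_i − R̄_i)(R_m − R̄_m) = 314.4220  ⇒  Cov = 314.4220 / 4 = 78.6055
Σ(R_m − R̄_m)² = 209.4320  ⇒  Var(R_m) = 209.4320 / 4 = 52.3580
β = Cov / Var(R_m) = 78.6055 / 52.3580 = 1.5013
MRP = 9.3% − 2.4% = 6.90%
E(R) = R_f + β × MRP = 2.4% + 1.5013 × 6.9% = 12.76%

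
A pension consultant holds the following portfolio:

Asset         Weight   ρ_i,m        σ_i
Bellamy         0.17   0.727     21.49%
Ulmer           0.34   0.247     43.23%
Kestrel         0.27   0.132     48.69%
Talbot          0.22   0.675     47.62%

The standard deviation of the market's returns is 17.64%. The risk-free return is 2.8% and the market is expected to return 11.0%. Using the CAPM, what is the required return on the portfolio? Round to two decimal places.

9.82%

β_Bellamy = 0.727 × 21.49% / 17.64% = 0.8857
β_Ulmer = 0.247 × 43.23% / 17.64% = 0.6053
β_Kestrel = 0.132 × 48.69% / 17.64% = 0.3643
β_Talbot = 0.675 × 47.62% / 17.64% = 1.8222
β_P = Σ w_i β_i = 0.17×0.8857 + 0.34×0.6053 + 0.27×0.3643 + 0.22×1.8222 = 0.8556
MRP = 11.0% − 2.8% = 8.20%
E(R_P) = R_f + β_P × MRP = 2.8% + 0.8556 × 8.2% = 9.82%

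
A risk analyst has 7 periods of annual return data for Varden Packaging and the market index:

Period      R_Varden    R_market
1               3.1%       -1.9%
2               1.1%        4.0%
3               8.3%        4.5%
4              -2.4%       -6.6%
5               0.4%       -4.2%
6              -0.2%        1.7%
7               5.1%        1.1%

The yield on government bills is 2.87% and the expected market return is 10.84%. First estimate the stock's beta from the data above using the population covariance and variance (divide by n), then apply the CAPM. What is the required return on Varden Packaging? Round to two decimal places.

Mean R_i = (3.1 + 1.1 + 8.3 − 2.4 + 0.4 − 0.2 + 5.1) / 7 = 2.2000%
Mean R_m = (-1.9 + 4.0 + 4.5 − 6.6 − 4.2 + 1.7 + 1.1) / 7 = -0.2000%
Σ(R_i − R̄_i)(R_m − R̄_m) = 58.3700  ⇒  Cov = 58.3700 / 7 = 8.3386
Σ(R_m − R̄_m)² = 104.8800  ⇒  Var(R_m) = 104.8800 / 7 = 14.9829
β = Cov / Var(R_m) = 8.3386 / 14.9829 = 0.5565
MRP = 10.84% − 2.87% = 7.97%
E(R) = R_f + β × MRP = 2.87% + 0.5565 × 7.97% = 7.31%

7.31%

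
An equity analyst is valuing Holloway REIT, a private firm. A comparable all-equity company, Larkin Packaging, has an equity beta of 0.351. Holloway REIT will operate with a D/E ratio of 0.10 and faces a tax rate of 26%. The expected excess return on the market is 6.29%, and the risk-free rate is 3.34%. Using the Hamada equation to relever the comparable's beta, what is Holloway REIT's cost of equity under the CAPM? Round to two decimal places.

β_L = β_U × [1 + (1 − t)(D/E)] = 0.351 × [1 + (1 − 0.26) × 0.10]
    = 0.351 × [1 + 0.74 × 0.10] = 0.351 × 1.0740 = 0.3770
E(R) = R_f + β_L × MRP = 3.34% + 0.3770 × 6.29% = 5.71%

5.71%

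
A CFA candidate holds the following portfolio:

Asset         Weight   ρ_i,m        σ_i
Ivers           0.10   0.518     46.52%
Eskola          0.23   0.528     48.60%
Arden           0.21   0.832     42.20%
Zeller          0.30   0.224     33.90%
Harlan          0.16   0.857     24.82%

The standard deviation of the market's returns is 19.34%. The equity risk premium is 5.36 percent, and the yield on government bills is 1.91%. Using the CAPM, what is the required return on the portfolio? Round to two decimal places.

7.83%

β_Ivers = 0.518 × 46.52% / 19.34% = 1.2460
β_Eskola = 0.528 × 48.60% / 19.34% = 1.3268
β_Arden = 0.832 × 42.20% / 19.34% = 1.8154
β_Zeller = 0.224 × 33.90% / 19.34% = 0.3926
β_Harlan = 0.857 × 24.82% / 19.34% = 1.0998
β_P = Σ w_i β_i = 0.10×1.2460 + 0.23×1.3268 + 0.21×1.8154 + 0.30×0.3926 + 0.16×1.0998 = 1.1047
E(R_P) = R_f + β_P × MRP = 1.91% + 1.1047 × 5.36% = 7.83%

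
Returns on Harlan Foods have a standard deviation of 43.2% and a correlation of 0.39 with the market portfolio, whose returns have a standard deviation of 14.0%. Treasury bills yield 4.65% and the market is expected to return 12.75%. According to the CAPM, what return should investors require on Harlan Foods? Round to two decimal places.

β = ρ × σ_i / σ_m = 0.39 × 43.2% / 14.0% = 1.2034
MRP = 12.75% − 4.65% = 8.10%
E(R) = 4.65% + 1.2034 × 8.10% = 14.40%

14.40%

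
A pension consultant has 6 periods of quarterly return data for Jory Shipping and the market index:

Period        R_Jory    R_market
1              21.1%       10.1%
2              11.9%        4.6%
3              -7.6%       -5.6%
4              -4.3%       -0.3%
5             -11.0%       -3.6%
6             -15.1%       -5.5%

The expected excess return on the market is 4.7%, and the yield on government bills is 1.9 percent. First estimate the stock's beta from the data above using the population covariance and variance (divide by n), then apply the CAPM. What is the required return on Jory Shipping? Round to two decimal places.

Mean R_i = (21.1 + 11.9 − 7.6 − 4.3 − 11.0 − 15.1) / 6 = -0.8333%
Mean R_m = (10.1 + 4.6 − 5.6 − 0.3 − 3.6 − 5.5) / 6 = -0.0500%
Σ(R_i − R̄_i)(R_m − R̄_m) = 434.1000  ⇒  Cov = 434.1000 / 6 = 72.3500
Σ(R_m − R̄_m)² = 197.8150  ⇒  Var(R_m) = 197.8150 / 6 = 32.9692
β = Cov / Var(R_m) = 72.3500 / 32.9692 = 2.1945
E(R) = R_f + β × MRP = 1.9% + 2.1945 × 4.7% = 12.21%

12.21%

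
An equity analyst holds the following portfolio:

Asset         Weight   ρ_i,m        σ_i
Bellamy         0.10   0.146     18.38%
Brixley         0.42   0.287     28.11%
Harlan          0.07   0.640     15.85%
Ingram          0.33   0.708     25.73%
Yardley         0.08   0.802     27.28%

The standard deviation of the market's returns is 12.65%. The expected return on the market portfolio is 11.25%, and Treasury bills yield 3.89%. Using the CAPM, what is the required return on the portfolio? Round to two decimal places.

10.95%

β_Bellamy = 0.146 × 18.38% / 12.65% = 0.2121
β_Brixley = 0.287 × 28.11% / 12.65% = 0.6378
β_Harlan = 0.640 × 15.85% / 12.65% = 0.8019
β_Ingram = 0.708 × 25.73% / 12.65% = 1.4401
β_Yardley = 0.802 × 27.28% / 12.65% = 1.7295
β_P = Σ w_i β_i = 0.10×0.2121 + 0.42×0.6378 + 0.07×0.8019 + 0.33×1.4401 + 0.08×1.7295 = 0.9588
MRP = 11.25% − 3.89% = 7.36%
E(R_P) = R_f + β_P × MRP = 3.89% + 0.9588 × 7.36% = 10.95%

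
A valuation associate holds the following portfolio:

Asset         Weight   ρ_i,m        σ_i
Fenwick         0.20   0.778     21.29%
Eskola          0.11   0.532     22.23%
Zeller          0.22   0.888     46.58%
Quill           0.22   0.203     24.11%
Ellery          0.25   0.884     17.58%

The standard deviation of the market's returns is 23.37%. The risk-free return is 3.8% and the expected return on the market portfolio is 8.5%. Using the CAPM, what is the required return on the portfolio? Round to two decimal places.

β_Fenwick = 0.778 × 21.29% / 23.37% = 0.7088
β_Eskola = 0.532 × 22.23% / 23.37% = 0.5060
β_Zeller = 0.888 × 46.58% / 23.37% = 1.7699
β_Quill = 0.203 × 24.11% / 23.37% = 0.2094
β_Ellery = 0.884 × 17.58% / 23.37% = 0.6650
β_P = Σ w_i β_i = 0.20×0.7088 + 0.11×0.5060 + 0.22×1.7699 + 0.22×0.2094 + 0.25×0.6650 = 0.7991
MRP = 8.5% − 3.8% = 4.70%
E(R_P) = R_f + β_P × MRP = 3.8% + 0.7991 × 4.7% = 7.56%

7.56%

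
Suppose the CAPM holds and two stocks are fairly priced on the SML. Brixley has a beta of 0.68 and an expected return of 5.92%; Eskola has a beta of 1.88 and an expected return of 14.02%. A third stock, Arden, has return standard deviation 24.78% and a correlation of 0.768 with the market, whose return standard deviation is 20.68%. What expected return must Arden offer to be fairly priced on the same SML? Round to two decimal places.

MRP = (14.02% − 5.92%) / (1.88 − 0.68) = 6.7500%
R_f = 5.92% − 0.68 × 6.7500% = 1.3300%
β_Arden = ρ·σ_i/σ_m = 0.768 × 24.78 / 20.68 = 0.9203
E(R_Arden) = R_f + β × MRP = 1.3300% + 0.9203 × 6.7500% = 7.54%

7.54%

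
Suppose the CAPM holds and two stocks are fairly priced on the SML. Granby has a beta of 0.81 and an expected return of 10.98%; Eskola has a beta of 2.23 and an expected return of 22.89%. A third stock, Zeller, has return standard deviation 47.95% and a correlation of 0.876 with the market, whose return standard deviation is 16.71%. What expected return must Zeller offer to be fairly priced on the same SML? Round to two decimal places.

MRP = (22.89% − 10.98%) / (2.23 − 0.81) = 8.3873%
R_f = 10.98% − 0.81 × 8.3873% = 4.1863%
β_Zeller = ρ·σ_i/σ_m = 0.876 × 47.95 / 16.71 = 2.5137
E(R_Zeller) = R_f + β × MRP = 4.1863% + 2.5137 × 8.3873% = 25.27%

25.27%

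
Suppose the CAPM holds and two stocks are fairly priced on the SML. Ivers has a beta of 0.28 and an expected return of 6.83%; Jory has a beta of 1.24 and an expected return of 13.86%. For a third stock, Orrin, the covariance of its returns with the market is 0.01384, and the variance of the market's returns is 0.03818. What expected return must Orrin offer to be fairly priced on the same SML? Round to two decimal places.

7.43%

MRP = (13.86% − 6.83%) / (1.24 − 0.28) = 7.3229%
R_f = 6.83% − 0.28 × 7.3229% = 4.7796%
β_Orrin = Cov / Var(R_m) = 0.01384 / 0.03818 = 0.3625
E(R_Orrin) = R_f + β × MRP = 4.7796% + 0.3625 × 7.3229% = 7.43%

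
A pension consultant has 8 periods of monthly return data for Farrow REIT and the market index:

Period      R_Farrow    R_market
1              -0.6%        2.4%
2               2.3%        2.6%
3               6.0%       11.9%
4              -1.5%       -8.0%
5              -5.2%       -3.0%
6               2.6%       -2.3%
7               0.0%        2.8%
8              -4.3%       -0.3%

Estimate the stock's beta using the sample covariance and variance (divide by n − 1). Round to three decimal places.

0.422

Mean R_i = (-0.6 + 2.3 + 6.0 − 1.5 − 5.2 + 2.6 + 0.0 − 4.3) / 8 = -0.0875%
Mean R_m = (2.4 + 2.6 + 11.9 − 8.0 − 3.0 − 2.3 + 2.8 − 0.3) / 8 = 0.7625%
Σ(R_i − R̄_i)(R_m − R̄_m) = 99.3838  ⇒  Cov = 99.3838 / 7 = 14.1977
Σ(R_m − R̄_m)² = 235.6988  ⇒  Var(R_m) = 235.6988 / 7 = 33.6713
β = Cov / Var(R_m) = 14.1977 / 33.6713 = 0.4217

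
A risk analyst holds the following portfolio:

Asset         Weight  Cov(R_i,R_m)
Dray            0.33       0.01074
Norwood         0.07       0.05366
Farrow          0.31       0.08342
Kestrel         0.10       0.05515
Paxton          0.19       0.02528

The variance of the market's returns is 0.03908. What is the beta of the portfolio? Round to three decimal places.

β_Dray = 0.01074 / 0.03908 = 0.2748
β_Norwood = 0.05366 / 0.03908 = 1.3731
β_Farrow = 0.08342 / 0.03908 = 2.1346
β_Kestrel = 0.05515 / 0.03908 = 1.4112
β_Paxton = 0.02528 / 0.03908 = 0.6469
β_P = Σ w_i β_i = 0.33×0.2748 + 0.07×1.3731 + 0.31×2.1346 + 0.10×1.4112 + 0.19×0.6469 = 1.1126

1.113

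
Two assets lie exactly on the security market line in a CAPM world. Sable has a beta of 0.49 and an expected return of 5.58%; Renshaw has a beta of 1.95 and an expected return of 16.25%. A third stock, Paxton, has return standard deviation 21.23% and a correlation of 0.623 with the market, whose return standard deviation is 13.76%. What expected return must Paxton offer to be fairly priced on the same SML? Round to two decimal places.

MRP = (16.25% − 5.58%) / (1.95 − 0.49) = 7.3082%
R_f = 5.58% − 0.49 × 7.3082% = 1.9990%
β_Paxton = ρ·σ_i/σ_m = 0.623 × 21.23 / 13.76 = 0.9612
E(R_Paxton) = R_f + β × MRP = 1.9990% + 0.9612 × 7.3082% = 9.02%

9.02%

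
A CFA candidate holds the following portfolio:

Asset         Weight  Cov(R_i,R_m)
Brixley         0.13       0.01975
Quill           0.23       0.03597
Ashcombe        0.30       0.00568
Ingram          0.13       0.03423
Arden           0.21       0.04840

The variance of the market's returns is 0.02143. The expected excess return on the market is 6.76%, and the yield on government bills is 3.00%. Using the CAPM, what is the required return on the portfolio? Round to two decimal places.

11.57%

β_Brixley = 0.01975 / 0.02143 = 0.9216
β_Quill = 0.03597 / 0.02143 = 1.6785
β_Ashcombe = 0.00568 / 0.02143 = 0.2650
β_Ingram = 0.03423 / 0.02143 = 1.5973
β_Arden = 0.04840 / 0.02143 = 2.2585
β_P = Σ w_i β_i = 0.13×0.9216 + 0.23×1.6785 + 0.30×0.2650 + 0.13×1.5973 + 0.21×2.2585 = 1.2673
E(R_P) = R_f + β_P × MRP = 3.00% + 1.2673 × 6.76% = 11.57%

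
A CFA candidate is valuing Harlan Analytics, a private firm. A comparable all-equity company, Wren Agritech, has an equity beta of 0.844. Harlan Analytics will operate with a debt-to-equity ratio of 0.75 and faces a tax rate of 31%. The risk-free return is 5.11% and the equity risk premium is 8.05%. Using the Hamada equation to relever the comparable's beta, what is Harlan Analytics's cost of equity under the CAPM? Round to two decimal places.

β_L = β_U × [1 + (1 − t)(D/E)] = 0.844 × [1 + (1 − 0.31) × 0.75]
    = 0.844 × [1 + 0.69 × 0.75] = 0.844 × 1.5175 = 1.2808
E(R) = R_f + β_L × MRP = 5.11% + 1.2808 × 8.05% = 15.42%

15.42%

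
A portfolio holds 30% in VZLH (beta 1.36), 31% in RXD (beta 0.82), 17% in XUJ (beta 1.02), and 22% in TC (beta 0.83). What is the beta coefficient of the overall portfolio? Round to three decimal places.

β_P = Σ w_i β_i = 0.30×1.36 + 0.31×0.82 + 0.17×1.02 + 0.22×0.83 = 1.0182

1.018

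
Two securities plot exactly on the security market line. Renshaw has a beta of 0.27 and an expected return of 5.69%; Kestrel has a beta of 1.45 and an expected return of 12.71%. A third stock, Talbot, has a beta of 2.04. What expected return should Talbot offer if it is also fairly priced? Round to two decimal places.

16.22%

MRP (SML slope) = (12.71% − 5.69%) / (1.45 − 0.27) = 7.02% / 1.18 = 5.9492%
R_f (intercept) = 5.69% − 0.27 × 5.9492% = 4.0837%
E(R_Talbot) = R_f + β × MRP = 4.0837% + 2.04 × 5.9492% = 16.22%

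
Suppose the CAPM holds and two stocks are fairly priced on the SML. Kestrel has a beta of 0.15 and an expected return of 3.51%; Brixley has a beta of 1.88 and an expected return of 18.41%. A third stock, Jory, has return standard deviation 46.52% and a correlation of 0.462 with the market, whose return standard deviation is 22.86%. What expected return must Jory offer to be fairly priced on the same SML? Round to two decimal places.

MRP = (18.41% − 3.51%) / (1.88 − 0.15) = 8.6127%
R_f = 3.51% − 0.15 × 8.6127% = 2.2181%
β_Jory = ρ·σ_i/σ_m = 0.462 × 46.52 / 22.86 = 0.9402
E(R_Jory) = R_f + β × MRP = 2.2181% + 0.9402 × 8.6127% = 10.32%

10.32%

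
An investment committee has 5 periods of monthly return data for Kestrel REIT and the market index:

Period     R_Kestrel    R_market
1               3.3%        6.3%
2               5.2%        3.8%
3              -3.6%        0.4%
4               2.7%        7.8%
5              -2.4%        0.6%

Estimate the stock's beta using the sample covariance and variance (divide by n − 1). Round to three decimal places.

Mean R_i = (3.3 + 5.2 − 3.6 + 2.7 − 2.4) / 5 = 1.0400%
Mean R_m = (6.3 + 3.8 + 0.4 + 7.8 + 0.6) / 5 = 3.7800%
Σ(R_i − R̄_i)(R_m − R̄_m) = 39.0740  ⇒  Cov = 39.0740 / 4 = 9.7685
Σ(R_m − R̄_m)² = 44.0480  ⇒  Var(R_m) = 44.0480 / 4 = 11.0120
β = Cov / Var(R_m) = 9.7685 / 11.0120 = 0.8871

0.887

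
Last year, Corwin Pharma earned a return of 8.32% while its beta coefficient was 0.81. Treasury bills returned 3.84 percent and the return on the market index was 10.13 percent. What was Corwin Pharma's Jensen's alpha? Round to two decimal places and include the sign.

-0.61%

Market excess return = 10.13% − 3.84% = 6.29%
CAPM benchmark = R_f + β(R_m − R_f) = 3.84% + 0.81 × 6.29% = 8.9349%
α = actual − benchmark = 8.32% − 8.9349% = -0.61%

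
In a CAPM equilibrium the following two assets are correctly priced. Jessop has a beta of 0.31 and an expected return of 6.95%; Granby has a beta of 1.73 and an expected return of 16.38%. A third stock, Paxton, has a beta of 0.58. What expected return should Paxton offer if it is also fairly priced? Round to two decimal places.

8.74%

MRP (SML slope) = (16.38% − 6.95%) / (1.73 − 0.31) = 9.43% / 1.42 = 6.6408%
R_f (intercept) = 6.95% − 0.31 × 6.6408% = 4.8914%
E(R_Paxton) = R_f + β × MRP = 4.8914% + 0.58 × 6.6408% = 8.74%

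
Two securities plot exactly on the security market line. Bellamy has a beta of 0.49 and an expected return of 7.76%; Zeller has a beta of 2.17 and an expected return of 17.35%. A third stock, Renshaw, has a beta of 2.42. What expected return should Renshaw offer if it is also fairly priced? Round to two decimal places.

18.78%

MRP (SML slope) = (17.35% − 7.76%) / (2.17 − 0.49) = 9.59% / 1.68 = 5.7083%
R_f (intercept) = 7.76% − 0.49 × 5.7083% = 4.9629%
E(R_Renshaw) = R_f + β × MRP = 4.9629% + 2.42 × 5.7083% = 18.78%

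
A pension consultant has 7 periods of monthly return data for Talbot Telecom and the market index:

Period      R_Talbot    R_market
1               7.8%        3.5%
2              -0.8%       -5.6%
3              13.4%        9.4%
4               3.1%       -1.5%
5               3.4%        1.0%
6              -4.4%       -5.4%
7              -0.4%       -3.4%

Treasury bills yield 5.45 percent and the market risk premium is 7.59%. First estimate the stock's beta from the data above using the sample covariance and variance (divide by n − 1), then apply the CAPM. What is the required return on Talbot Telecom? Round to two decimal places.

Mean R_i = (7.8 − 0.8 + 13.4 + 3.1 + 3.4 − 4.4 − 0.4) / 7 = 3.1571%
Mean R_m = (3.5 − 5.6 + 9.4 − 1.5 + 1.0 − 5.4 − 3.4) / 7 = -0.2857%
Σ(R_i − R̄_i)(R_m − R̄_m) = 187.9243  ⇒  Cov = 187.9243 / 6 = 31.3207
Σ(R_m − R̄_m)² = 175.3686  ⇒  Var(R_m) = 175.3686 / 6 = 29.2281
β = Cov / Var(R_m) = 31.3207 / 29.2281 = 1.0716
E(R) = R_f + β × MRP = 5.45% + 1.0716 × 7.59% = 13.58%

13.58%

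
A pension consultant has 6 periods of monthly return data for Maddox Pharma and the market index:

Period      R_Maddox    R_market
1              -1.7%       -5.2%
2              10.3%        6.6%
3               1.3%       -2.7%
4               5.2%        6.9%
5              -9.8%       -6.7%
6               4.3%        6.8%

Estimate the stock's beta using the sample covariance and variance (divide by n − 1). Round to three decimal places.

0.923

Mean R_i = (-1.7 + 10.3 + 1.3 + 5.2 − 9.8 + 4.3) / 6 = 1.6000%
Mean R_m = (-5.2 + 6.6 − 2.7 + 6.9 − 6.7 + 6.8) / 6 = 0.9500%
Σ(R_i − R̄_i)(R_m − R̄_m) = 194.9700  ⇒  Cov = 194.9700 / 5 = 38.9940
Σ(R_m − R̄_m)² = 211.2150  ⇒  Var(R_m) = 211.2150 / 5 = 42.2430
β = Cov / Var(R_m) = 38.9940 / 42.2430 = 0.9231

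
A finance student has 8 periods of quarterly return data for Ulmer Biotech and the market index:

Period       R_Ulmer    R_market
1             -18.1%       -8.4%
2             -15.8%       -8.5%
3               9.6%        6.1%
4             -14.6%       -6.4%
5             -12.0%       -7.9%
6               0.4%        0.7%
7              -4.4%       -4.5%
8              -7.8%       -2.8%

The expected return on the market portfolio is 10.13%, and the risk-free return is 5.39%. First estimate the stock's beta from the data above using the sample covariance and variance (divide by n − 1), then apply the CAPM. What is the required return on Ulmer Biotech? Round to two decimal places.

13.70%

Mean R_i = (-18.1 − 15.8 + 9.6 − 14.6 − 12.0 + 0.4 − 4.4 − 7.8) / 8 = -7.8375%
Mean R_m = (-8.4 − 8.5 + 6.1 − 6.4 − 7.9 + 0.7 − 4.5 − 2.8) / 8 = -3.9625%
Σ(R_i − R̄_i)(R_m − R̄_m) = 326.6113  ⇒  Cov = 326.6113 / 7 = 46.6588
Σ(R_m − R̄_m)² = 186.3588  ⇒  Var(R_m) = 186.3588 / 7 = 26.6227
β = Cov / Var(R_m) = 46.6588 / 26.6227 = 1.7526
MRP = 10.13% − 5.39% = 4.74%
E(R) = R_f + β × MRP = 5.39% + 1.7526 × 4.74% = 13.70%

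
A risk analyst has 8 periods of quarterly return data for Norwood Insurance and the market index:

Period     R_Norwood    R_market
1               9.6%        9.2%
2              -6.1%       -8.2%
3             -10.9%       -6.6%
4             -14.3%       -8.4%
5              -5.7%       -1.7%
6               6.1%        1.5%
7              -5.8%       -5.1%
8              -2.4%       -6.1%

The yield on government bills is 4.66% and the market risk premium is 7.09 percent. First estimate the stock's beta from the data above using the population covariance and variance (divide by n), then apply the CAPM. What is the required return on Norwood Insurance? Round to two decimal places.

13.04%

Mean R_i = (9.6 − 6.1 − 10.9 − 14.3 − 5.7 + 6.1 − 5.8 − 2.4) / 8 = -3.6875%
Mean R_m = (9.2 − 8.2 − 6.6 − 8.4 − 1.7 + 1.5 − 5.1 − 6.1) / 8 = -3.1750%
Σ(R_i − R̄_i)(R_m − R̄_m) = 299.7975  ⇒  Cov = 299.7975 / 8 = 37.4747
Σ(R_m − R̄_m)² = 253.7150  ⇒  Var(R_m) = 253.7150 / 8 = 31.7144
β = Cov / Var(R_m) = 37.4747 / 31.7144 = 1.1816
E(R) = R_f + β × MRP = 4.66% + 1.1816 × 7.09% = 13.04%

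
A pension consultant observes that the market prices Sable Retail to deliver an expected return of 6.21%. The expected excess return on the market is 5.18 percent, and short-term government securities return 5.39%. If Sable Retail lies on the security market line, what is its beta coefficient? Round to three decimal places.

0.158

β = (E(R) − R_f) / MRP = (6.21% − 5.39%) / 5.18% = 0.82% / 5.18% = 0.158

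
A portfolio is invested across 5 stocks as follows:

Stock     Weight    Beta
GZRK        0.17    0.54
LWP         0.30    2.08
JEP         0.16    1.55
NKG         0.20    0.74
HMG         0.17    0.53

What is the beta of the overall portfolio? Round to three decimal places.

1.202

β_P = Σ w_i β_i = 0.17×0.54 + 0.30×2.08 + 0.16×1.55 + 0.20×0.74 + 0.17×0.53 = 1.2019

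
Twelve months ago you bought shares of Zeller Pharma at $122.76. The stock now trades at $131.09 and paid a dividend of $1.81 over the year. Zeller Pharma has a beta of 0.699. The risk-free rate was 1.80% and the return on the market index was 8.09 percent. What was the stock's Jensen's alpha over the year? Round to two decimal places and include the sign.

+2.06%

Realised HPR = (P1 + D1 − P0) / P0 = (131.09 + 1.81 − 122.76) / 122.76 = 10.14 / 122.76 = 8.2600%
MRP = 8.09% − 1.80% = 6.29%
CAPM required = R_f + β·MRP = 1.80% + 0.699 × 6.29% = 6.19671%
α = realised − required = 8.2600% − 6.19671% = +2.06%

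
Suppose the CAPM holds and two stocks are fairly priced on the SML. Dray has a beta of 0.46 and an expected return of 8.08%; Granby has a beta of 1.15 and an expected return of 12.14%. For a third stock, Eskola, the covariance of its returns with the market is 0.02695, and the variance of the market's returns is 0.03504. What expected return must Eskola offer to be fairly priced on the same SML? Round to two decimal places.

9.90%

MRP = (12.14% − 8.08%) / (1.15 − 0.46) = 5.8841%
R_f = 8.08% − 0.46 × 5.8841% = 5.3733%
β_Eskola = Cov / Var(R_m) = 0.02695 / 0.03504 = 0.7691
E(R_Eskola) = R_f + β × MRP = 5.3733% + 0.7691 × 5.8841% = 9.90%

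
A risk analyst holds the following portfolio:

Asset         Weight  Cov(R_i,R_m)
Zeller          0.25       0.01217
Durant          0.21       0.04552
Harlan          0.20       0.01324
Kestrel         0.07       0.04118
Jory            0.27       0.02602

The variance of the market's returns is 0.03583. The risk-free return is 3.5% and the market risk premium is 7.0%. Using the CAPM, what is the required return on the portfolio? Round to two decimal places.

8.41%

β_Zeller = 0.01217 / 0.03583 = 0.3397
β_Durant = 0.04552 / 0.03583 = 1.2704
β_Harlan = 0.01324 / 0.03583 = 0.3695
β_Kestrel = 0.04118 / 0.03583 = 1.1493
β_Jory = 0.02602 / 0.03583 = 0.7262
β_P = Σ w_i β_i = 0.25×0.3397 + 0.21×1.2704 + 0.20×0.3695 + 0.07×1.1493 + 0.27×0.7262 = 0.7021
E(R_P) = R_f + β_P × MRP = 3.5% + 0.7021 × 7.0% = 8.41%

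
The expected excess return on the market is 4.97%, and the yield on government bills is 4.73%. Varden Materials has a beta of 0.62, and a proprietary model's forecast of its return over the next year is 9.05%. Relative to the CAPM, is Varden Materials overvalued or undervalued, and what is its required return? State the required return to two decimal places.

Required return = R_f + β·MRP = 4.73% + 0.62 × 4.97% = 7.81%
Forecast 9.05% > required 7.81% → the stock plots above the SML → undervalued.

Undervalued; required return 7.81%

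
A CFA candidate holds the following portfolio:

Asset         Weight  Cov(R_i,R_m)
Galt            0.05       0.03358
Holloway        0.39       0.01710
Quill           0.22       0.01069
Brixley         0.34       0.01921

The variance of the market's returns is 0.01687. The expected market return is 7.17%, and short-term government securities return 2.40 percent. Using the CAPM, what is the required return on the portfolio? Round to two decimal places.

β_Galt = 0.03358 / 0.01687 = 1.9905
β_Holloway = 0.01710 / 0.01687 = 1.0136
β_Quill = 0.01069 / 0.01687 = 0.6337
β_Brixley = 0.01921 / 0.01687 = 1.1387
β_P = Σ w_i β_i = 0.05×1.9905 + 0.39×1.0136 + 0.22×0.6337 + 0.34×1.1387 = 1.0214
MRP = 7.17% − 2.40% = 4.77%
E(R_P) = R_f + β_P × MRP = 2.40% + 1.0214 × 4.77% = 7.27%

7.27%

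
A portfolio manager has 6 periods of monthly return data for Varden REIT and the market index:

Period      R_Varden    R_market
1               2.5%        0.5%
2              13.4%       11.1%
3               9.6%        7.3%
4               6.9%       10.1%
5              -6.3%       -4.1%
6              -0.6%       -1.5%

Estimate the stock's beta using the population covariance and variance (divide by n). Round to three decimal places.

Mean R_i = (2.5 + 13.4 + 9.6 + 6.9 − 6.3 − 0.6) / 6 = 4.2500%
Mean R_m = (0.5 + 11.1 + 7.3 + 10.1 − 4.1 − 1.5) / 6 = 3.9000%
Σ(R_i − R̄_i)(R_m − R̄_m) = 217.0400  ⇒  Cov = 217.0400 / 6 = 36.1733
Σ(R_m − R̄_m)² = 206.5600  ⇒  Var(R_m) = 206.5600 / 6 = 34.4267
β = Cov / Var(R_m) = 36.1733 / 34.4267 = 1.0507

1.051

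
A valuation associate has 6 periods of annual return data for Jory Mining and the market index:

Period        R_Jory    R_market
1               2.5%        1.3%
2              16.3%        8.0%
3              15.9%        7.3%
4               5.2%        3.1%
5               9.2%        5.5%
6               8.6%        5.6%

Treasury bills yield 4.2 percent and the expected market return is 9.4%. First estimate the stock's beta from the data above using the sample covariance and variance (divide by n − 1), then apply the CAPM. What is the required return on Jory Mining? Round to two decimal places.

15.28%

Mean R_i = (2.5 + 16.3 + 15.9 + 5.2 + 9.2 + 8.6) / 6 = 9.6167%
Mean R_m = (1.3 + 8.0 + 7.3 + 3.1 + 5.5 + 5.6) / 6 = 5.1333%
Σ(R_i − R̄_i)(R_m − R̄_m) = 68.4067  ⇒  Cov = 68.4067 / 5 = 13.6813
Σ(R_m − R̄_m)² = 32.0933  ⇒  Var(R_m) = 32.0933 / 5 = 6.4187
β = Cov / Var(R_m) = 13.6813 / 6.4187 = 2.1315
MRP = 9.4% − 4.2% = 5.20%
E(R) = R_f + β × MRP = 4.2% + 2.1315 × 5.2% = 15.28%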